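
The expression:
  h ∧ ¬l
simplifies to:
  h ∧ ¬l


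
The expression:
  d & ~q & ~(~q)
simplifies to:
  False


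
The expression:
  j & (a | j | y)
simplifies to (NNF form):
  j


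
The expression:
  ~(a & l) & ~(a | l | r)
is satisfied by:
  {r: False, l: False, a: False}


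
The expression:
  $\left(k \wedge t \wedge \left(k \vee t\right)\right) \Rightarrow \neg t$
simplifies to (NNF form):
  $\neg k \vee \neg t$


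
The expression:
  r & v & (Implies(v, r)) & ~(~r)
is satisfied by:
  {r: True, v: True}


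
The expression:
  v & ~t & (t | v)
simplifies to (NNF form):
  v & ~t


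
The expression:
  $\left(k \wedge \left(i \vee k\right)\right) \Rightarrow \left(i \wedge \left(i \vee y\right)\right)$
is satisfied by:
  {i: True, k: False}
  {k: False, i: False}
  {k: True, i: True}


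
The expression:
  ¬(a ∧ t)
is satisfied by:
  {t: False, a: False}
  {a: True, t: False}
  {t: True, a: False}


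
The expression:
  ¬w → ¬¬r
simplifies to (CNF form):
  r ∨ w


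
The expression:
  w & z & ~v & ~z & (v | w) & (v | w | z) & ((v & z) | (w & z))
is never true.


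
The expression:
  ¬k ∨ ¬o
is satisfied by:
  {k: False, o: False}
  {o: True, k: False}
  {k: True, o: False}


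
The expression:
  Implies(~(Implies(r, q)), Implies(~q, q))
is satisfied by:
  {q: True, r: False}
  {r: False, q: False}
  {r: True, q: True}


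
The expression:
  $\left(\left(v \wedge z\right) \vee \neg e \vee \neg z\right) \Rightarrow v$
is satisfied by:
  {v: True, e: True, z: True}
  {v: True, e: True, z: False}
  {v: True, z: True, e: False}
  {v: True, z: False, e: False}
  {e: True, z: True, v: False}


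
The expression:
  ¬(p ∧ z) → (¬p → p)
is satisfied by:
  {p: True}


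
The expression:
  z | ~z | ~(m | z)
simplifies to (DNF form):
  True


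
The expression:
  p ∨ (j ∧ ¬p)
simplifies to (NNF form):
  j ∨ p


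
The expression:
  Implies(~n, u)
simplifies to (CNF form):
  n | u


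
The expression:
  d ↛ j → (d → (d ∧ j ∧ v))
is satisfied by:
  {j: True, d: False}
  {d: False, j: False}
  {d: True, j: True}


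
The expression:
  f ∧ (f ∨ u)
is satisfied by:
  {f: True}


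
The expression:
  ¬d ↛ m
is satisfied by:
  {m: True, d: False}
  {d: False, m: False}
  {d: True, m: True}


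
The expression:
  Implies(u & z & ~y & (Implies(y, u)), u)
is always true.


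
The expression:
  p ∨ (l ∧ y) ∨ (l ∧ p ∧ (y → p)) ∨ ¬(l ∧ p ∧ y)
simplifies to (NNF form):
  True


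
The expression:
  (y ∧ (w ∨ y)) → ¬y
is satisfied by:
  {y: False}


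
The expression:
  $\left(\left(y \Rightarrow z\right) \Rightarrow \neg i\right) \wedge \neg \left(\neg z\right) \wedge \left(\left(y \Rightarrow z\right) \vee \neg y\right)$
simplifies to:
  $z \wedge \neg i$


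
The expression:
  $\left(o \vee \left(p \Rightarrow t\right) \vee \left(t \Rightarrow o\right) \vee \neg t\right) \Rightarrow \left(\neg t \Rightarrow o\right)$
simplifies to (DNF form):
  $o \vee t$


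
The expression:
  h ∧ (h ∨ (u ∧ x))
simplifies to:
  h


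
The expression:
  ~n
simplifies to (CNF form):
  ~n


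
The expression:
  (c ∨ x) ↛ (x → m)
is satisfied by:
  {x: True, m: False}


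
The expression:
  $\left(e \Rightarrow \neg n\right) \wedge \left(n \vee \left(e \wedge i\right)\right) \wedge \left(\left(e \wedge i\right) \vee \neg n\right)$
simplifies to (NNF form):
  $e \wedge i \wedge \neg n$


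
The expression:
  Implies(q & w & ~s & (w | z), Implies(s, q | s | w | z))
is always true.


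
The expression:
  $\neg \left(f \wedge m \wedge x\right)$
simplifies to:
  $\neg f \vee \neg m \vee \neg x$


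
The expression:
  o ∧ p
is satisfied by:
  {p: True, o: True}


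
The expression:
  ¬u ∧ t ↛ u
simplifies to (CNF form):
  t ∧ ¬u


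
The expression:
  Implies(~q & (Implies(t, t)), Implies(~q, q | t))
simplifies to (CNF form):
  q | t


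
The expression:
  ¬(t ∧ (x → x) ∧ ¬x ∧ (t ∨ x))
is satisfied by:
  {x: True, t: False}
  {t: False, x: False}
  {t: True, x: True}


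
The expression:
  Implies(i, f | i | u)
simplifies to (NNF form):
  True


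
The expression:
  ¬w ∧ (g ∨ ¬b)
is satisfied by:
  {g: True, w: False, b: False}
  {g: False, w: False, b: False}
  {b: True, g: True, w: False}


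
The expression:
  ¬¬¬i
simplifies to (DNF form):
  ¬i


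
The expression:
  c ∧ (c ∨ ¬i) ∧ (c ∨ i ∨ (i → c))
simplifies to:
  c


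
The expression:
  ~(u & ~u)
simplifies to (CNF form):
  True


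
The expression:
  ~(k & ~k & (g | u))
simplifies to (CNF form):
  True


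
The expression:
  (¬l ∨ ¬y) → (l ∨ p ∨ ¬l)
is always true.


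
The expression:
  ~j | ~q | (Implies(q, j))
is always true.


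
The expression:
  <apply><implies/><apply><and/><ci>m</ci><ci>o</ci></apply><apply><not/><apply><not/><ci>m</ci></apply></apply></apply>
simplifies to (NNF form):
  <true/>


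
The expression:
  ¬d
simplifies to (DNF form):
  ¬d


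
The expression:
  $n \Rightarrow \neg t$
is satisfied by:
  {t: False, n: False}
  {n: True, t: False}
  {t: True, n: False}


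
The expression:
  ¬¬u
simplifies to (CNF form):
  u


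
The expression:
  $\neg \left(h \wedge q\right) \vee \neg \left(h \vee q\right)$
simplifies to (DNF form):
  $\neg h \vee \neg q$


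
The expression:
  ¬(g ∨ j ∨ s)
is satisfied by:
  {g: False, j: False, s: False}


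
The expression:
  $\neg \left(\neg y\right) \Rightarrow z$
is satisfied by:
  {z: True, y: False}
  {y: False, z: False}
  {y: True, z: True}


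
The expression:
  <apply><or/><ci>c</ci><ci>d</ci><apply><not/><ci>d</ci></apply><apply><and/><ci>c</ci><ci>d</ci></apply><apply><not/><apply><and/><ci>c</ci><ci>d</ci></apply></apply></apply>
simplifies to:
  <true/>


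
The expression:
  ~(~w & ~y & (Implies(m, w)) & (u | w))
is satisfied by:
  {y: True, m: True, w: True, u: False}
  {y: True, m: True, u: False, w: False}
  {y: True, w: True, u: False, m: False}
  {y: True, u: False, w: False, m: False}
  {m: True, w: True, u: False, y: False}
  {m: True, u: False, w: False, y: False}
  {w: True, m: False, u: False, y: False}
  {m: False, u: False, w: False, y: False}
  {m: True, y: True, u: True, w: True}
  {m: True, y: True, u: True, w: False}
  {y: True, u: True, w: True, m: False}
  {y: True, u: True, m: False, w: False}
  {w: True, u: True, m: True, y: False}
  {u: True, m: True, y: False, w: False}
  {u: True, w: True, y: False, m: False}


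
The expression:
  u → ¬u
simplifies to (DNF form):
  ¬u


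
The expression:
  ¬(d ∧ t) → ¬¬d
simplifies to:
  d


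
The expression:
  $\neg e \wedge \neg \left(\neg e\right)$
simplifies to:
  $\text{False}$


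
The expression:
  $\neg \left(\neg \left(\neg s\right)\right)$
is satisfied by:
  {s: False}


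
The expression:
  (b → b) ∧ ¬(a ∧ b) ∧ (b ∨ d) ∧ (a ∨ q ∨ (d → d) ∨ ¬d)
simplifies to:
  (b ∧ ¬a) ∨ (d ∧ ¬b)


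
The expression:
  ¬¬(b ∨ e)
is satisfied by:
  {b: True, e: True}
  {b: True, e: False}
  {e: True, b: False}


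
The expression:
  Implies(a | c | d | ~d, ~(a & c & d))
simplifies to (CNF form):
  ~a | ~c | ~d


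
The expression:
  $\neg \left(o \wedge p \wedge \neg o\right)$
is always true.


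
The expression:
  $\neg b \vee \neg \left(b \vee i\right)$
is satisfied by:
  {b: False}


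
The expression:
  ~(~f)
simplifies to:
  f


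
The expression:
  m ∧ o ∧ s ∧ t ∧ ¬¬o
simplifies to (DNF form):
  m ∧ o ∧ s ∧ t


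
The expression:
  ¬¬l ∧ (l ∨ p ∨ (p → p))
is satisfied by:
  {l: True}


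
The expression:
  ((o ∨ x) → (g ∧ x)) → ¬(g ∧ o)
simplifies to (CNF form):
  ¬g ∨ ¬o ∨ ¬x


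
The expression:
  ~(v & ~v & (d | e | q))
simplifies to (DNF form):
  True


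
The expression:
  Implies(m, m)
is always true.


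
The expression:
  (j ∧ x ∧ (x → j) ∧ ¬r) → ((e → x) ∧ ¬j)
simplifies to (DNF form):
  r ∨ ¬j ∨ ¬x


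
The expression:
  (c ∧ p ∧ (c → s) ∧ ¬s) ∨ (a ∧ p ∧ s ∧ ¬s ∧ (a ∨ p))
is never true.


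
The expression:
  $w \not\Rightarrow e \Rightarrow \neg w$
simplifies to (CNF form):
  $e \vee \neg w$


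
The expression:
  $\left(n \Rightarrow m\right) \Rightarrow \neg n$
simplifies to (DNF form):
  $\neg m \vee \neg n$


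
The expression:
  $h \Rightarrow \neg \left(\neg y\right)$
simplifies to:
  $y \vee \neg h$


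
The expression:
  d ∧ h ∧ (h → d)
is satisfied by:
  {h: True, d: True}


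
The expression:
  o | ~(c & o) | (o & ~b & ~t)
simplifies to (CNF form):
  True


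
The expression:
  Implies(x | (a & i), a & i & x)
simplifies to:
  (a & i & x) | (~a & ~x) | (~i & ~x)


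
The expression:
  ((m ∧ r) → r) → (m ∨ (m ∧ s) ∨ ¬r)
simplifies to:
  m ∨ ¬r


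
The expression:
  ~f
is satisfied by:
  {f: False}


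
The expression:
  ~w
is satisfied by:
  {w: False}


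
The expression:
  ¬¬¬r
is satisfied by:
  {r: False}


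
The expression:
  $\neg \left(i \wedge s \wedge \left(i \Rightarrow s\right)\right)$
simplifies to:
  $\neg i \vee \neg s$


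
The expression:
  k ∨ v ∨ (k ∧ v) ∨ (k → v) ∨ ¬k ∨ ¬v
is always true.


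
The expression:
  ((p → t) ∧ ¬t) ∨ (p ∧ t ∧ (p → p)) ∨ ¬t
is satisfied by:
  {p: True, t: False}
  {t: False, p: False}
  {t: True, p: True}


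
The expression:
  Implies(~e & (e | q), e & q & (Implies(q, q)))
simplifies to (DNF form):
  e | ~q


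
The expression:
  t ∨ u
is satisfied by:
  {t: True, u: True}
  {t: True, u: False}
  {u: True, t: False}


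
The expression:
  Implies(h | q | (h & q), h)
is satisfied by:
  {h: True, q: False}
  {q: False, h: False}
  {q: True, h: True}


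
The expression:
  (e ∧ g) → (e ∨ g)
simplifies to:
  True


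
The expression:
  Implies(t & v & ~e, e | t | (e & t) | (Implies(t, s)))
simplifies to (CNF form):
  True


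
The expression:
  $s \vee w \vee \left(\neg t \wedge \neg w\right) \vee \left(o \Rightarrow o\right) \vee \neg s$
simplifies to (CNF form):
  $\text{True}$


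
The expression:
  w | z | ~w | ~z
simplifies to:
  True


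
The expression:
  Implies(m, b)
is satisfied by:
  {b: True, m: False}
  {m: False, b: False}
  {m: True, b: True}


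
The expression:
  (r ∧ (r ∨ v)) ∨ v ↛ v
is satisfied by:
  {r: True}


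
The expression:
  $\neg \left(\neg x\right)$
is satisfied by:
  {x: True}


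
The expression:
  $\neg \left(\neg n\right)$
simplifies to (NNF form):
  $n$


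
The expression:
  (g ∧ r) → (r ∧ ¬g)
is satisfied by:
  {g: False, r: False}
  {r: True, g: False}
  {g: True, r: False}


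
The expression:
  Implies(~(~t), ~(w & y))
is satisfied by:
  {w: False, t: False, y: False}
  {y: True, w: False, t: False}
  {t: True, w: False, y: False}
  {y: True, t: True, w: False}
  {w: True, y: False, t: False}
  {y: True, w: True, t: False}
  {t: True, w: True, y: False}


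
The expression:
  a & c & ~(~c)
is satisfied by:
  {a: True, c: True}


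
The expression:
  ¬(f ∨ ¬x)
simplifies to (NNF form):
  x ∧ ¬f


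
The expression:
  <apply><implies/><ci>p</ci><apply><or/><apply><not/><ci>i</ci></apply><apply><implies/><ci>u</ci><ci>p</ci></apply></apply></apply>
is always true.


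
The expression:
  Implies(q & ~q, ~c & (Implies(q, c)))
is always true.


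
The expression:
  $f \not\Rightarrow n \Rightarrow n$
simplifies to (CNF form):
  $n \vee \neg f$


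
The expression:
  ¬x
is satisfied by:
  {x: False}


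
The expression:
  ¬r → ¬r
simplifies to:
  True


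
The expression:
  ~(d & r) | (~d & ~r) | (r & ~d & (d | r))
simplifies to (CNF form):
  ~d | ~r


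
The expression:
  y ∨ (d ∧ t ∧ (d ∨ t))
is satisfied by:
  {y: True, d: True, t: True}
  {y: True, d: True, t: False}
  {y: True, t: True, d: False}
  {y: True, t: False, d: False}
  {d: True, t: True, y: False}


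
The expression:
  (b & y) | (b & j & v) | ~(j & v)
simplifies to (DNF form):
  b | ~j | ~v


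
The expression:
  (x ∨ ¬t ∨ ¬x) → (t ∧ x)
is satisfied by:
  {t: True, x: True}


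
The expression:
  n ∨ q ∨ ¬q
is always true.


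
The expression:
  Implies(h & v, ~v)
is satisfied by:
  {h: False, v: False}
  {v: True, h: False}
  {h: True, v: False}


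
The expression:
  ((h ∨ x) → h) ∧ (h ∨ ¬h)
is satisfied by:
  {h: True, x: False}
  {x: False, h: False}
  {x: True, h: True}


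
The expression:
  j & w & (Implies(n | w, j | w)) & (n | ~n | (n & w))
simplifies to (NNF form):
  j & w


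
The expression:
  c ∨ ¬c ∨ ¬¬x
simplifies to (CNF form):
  True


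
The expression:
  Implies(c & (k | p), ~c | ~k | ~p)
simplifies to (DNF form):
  ~c | ~k | ~p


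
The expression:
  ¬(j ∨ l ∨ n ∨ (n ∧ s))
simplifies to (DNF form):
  ¬j ∧ ¬l ∧ ¬n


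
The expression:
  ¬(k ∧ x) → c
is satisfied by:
  {x: True, c: True, k: True}
  {x: True, c: True, k: False}
  {c: True, k: True, x: False}
  {c: True, k: False, x: False}
  {x: True, k: True, c: False}


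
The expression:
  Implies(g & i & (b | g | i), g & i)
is always true.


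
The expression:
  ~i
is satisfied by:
  {i: False}


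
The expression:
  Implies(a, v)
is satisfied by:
  {v: True, a: False}
  {a: False, v: False}
  {a: True, v: True}


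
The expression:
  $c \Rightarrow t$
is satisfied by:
  {t: True, c: False}
  {c: False, t: False}
  {c: True, t: True}


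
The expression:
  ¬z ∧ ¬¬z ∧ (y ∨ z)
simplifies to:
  False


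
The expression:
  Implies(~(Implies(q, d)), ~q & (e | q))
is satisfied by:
  {d: True, q: False}
  {q: False, d: False}
  {q: True, d: True}


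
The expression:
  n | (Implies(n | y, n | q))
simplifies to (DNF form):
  n | q | ~y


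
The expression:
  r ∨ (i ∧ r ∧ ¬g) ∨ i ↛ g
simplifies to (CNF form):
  (i ∨ r) ∧ (r ∨ ¬g)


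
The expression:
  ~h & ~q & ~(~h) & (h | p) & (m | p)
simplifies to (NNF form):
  False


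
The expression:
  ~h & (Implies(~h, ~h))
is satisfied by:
  {h: False}


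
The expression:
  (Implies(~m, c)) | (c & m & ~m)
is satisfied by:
  {c: True, m: True}
  {c: True, m: False}
  {m: True, c: False}


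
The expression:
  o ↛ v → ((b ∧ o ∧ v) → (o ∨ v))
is always true.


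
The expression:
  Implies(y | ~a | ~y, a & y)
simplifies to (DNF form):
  a & y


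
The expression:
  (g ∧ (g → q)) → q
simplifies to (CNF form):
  True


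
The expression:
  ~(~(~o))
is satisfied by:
  {o: False}


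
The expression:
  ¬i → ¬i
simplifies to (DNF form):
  True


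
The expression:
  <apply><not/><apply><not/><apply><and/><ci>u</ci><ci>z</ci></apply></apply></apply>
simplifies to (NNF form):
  <apply><and/><ci>u</ci><ci>z</ci></apply>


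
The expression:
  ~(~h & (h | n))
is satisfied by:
  {h: True, n: False}
  {n: False, h: False}
  {n: True, h: True}


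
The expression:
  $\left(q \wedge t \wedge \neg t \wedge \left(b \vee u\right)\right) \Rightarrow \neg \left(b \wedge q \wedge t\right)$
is always true.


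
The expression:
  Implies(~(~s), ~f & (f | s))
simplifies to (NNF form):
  ~f | ~s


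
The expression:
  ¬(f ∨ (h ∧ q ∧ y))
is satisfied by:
  {f: False, h: False, q: False, y: False}
  {y: True, f: False, h: False, q: False}
  {q: True, f: False, h: False, y: False}
  {y: True, q: True, f: False, h: False}
  {h: True, y: False, f: False, q: False}
  {y: True, h: True, f: False, q: False}
  {q: True, h: True, y: False, f: False}


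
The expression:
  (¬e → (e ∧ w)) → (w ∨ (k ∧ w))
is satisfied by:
  {w: True, e: False}
  {e: False, w: False}
  {e: True, w: True}


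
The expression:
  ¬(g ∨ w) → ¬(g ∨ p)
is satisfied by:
  {g: True, w: True, p: False}
  {g: True, p: False, w: False}
  {w: True, p: False, g: False}
  {w: False, p: False, g: False}
  {g: True, w: True, p: True}
  {g: True, p: True, w: False}
  {w: True, p: True, g: False}


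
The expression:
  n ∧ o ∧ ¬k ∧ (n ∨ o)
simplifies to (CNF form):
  n ∧ o ∧ ¬k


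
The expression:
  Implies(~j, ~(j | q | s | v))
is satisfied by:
  {j: True, q: False, s: False, v: False}
  {v: True, j: True, q: False, s: False}
  {j: True, s: True, q: False, v: False}
  {v: True, j: True, s: True, q: False}
  {j: True, q: True, s: False, v: False}
  {j: True, v: True, q: True, s: False}
  {j: True, s: True, q: True, v: False}
  {v: True, j: True, s: True, q: True}
  {v: False, q: False, s: False, j: False}


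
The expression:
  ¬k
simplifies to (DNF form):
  ¬k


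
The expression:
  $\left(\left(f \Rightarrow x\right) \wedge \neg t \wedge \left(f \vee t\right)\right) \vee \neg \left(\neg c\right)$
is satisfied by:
  {x: True, c: True, f: True, t: False}
  {x: True, c: True, f: False, t: False}
  {c: True, f: True, t: False, x: False}
  {c: True, f: False, t: False, x: False}
  {x: True, c: True, t: True, f: True}
  {x: True, c: True, t: True, f: False}
  {c: True, t: True, f: True, x: False}
  {c: True, t: True, f: False, x: False}
  {x: True, t: False, f: True, c: False}


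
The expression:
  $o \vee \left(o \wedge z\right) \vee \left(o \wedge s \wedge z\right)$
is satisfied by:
  {o: True}


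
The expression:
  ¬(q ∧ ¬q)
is always true.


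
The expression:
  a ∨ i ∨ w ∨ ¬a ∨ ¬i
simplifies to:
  True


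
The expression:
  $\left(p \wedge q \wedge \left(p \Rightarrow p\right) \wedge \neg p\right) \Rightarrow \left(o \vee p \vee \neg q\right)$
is always true.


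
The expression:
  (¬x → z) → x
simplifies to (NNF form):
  x ∨ ¬z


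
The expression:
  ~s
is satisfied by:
  {s: False}


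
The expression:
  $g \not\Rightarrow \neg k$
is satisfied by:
  {g: True, k: True}


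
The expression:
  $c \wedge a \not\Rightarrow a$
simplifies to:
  $\text{False}$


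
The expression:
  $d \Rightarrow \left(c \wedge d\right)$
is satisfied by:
  {c: True, d: False}
  {d: False, c: False}
  {d: True, c: True}


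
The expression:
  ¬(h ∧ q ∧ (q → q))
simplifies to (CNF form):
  ¬h ∨ ¬q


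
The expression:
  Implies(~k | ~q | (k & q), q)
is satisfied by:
  {q: True}


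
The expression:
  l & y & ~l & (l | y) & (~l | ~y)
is never true.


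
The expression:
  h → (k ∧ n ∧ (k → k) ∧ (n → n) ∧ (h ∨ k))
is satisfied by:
  {k: True, n: True, h: False}
  {k: True, n: False, h: False}
  {n: True, k: False, h: False}
  {k: False, n: False, h: False}
  {k: True, h: True, n: True}


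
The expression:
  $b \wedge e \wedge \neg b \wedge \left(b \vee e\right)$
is never true.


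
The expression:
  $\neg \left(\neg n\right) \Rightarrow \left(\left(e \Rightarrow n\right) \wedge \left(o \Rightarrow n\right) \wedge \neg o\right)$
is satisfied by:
  {o: False, n: False}
  {n: True, o: False}
  {o: True, n: False}


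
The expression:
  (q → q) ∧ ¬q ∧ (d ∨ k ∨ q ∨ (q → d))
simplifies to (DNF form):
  ¬q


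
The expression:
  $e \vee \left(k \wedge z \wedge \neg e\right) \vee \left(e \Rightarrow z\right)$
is always true.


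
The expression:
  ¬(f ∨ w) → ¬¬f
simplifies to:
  f ∨ w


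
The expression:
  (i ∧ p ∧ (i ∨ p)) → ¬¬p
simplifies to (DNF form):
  True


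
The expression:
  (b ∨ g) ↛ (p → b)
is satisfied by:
  {p: True, g: True, b: False}


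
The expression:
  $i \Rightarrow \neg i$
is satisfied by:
  {i: False}


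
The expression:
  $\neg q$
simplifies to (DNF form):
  $\neg q$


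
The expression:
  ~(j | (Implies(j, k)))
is never true.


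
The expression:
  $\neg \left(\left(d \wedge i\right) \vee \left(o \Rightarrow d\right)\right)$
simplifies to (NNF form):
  $o \wedge \neg d$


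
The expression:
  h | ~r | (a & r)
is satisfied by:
  {a: True, h: True, r: False}
  {a: True, h: False, r: False}
  {h: True, a: False, r: False}
  {a: False, h: False, r: False}
  {r: True, a: True, h: True}
  {r: True, a: True, h: False}
  {r: True, h: True, a: False}


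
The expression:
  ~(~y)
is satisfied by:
  {y: True}


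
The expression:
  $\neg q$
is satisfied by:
  {q: False}


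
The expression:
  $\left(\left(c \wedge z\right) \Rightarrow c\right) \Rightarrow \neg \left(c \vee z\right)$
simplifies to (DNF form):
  $\neg c \wedge \neg z$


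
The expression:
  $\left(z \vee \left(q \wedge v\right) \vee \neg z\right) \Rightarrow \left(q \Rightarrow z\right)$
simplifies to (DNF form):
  $z \vee \neg q$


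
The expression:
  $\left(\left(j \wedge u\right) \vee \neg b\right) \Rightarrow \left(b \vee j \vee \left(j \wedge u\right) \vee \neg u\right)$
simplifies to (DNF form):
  $b \vee j \vee \neg u$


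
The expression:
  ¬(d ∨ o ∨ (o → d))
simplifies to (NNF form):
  False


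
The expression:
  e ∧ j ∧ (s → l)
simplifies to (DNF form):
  (e ∧ j ∧ l) ∨ (e ∧ j ∧ ¬s)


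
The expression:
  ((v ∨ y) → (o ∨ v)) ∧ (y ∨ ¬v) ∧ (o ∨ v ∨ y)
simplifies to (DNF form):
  (o ∧ ¬v) ∨ (v ∧ y)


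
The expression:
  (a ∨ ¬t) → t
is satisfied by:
  {t: True}


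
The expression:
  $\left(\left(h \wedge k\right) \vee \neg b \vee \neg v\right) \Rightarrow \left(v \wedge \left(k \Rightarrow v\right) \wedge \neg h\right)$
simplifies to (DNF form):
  $\left(v \wedge \neg h\right) \vee \left(b \wedge v \wedge \neg h\right) \vee \left(b \wedge v \wedge \neg k\right) \vee \left(v \wedge \neg h \wedge \neg k\right)$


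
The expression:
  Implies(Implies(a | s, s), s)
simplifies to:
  a | s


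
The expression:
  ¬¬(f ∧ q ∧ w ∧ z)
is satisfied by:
  {z: True, f: True, w: True, q: True}


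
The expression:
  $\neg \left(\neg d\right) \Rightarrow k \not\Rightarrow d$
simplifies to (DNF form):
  $\neg d$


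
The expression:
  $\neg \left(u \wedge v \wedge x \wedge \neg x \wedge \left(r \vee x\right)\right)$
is always true.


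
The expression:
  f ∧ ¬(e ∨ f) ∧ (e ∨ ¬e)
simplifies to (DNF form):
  False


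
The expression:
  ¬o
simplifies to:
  ¬o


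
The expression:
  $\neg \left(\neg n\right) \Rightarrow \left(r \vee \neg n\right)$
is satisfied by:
  {r: True, n: False}
  {n: False, r: False}
  {n: True, r: True}


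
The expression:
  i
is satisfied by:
  {i: True}


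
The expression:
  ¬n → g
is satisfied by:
  {n: True, g: True}
  {n: True, g: False}
  {g: True, n: False}


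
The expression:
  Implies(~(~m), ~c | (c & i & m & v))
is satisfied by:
  {v: True, i: True, m: False, c: False}
  {v: True, i: False, m: False, c: False}
  {i: True, v: False, m: False, c: False}
  {v: False, i: False, m: False, c: False}
  {c: True, v: True, i: True, m: False}
  {c: True, v: True, i: False, m: False}
  {c: True, i: True, v: False, m: False}
  {c: True, i: False, v: False, m: False}
  {v: True, m: True, i: True, c: False}
  {v: True, m: True, i: False, c: False}
  {m: True, i: True, v: False, c: False}
  {m: True, v: False, i: False, c: False}
  {c: True, v: True, m: True, i: True}


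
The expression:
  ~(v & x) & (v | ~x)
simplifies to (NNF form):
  ~x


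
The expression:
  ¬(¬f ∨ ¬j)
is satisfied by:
  {j: True, f: True}


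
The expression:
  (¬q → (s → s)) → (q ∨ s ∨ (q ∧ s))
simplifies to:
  q ∨ s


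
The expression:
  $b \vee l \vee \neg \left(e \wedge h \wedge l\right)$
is always true.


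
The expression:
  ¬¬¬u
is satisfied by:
  {u: False}


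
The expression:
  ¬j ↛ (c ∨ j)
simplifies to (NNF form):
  ¬c ∧ ¬j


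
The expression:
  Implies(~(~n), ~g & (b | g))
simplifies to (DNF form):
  ~n | (b & ~g)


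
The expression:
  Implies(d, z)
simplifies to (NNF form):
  z | ~d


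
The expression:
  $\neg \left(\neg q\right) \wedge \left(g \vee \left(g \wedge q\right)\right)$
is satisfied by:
  {g: True, q: True}


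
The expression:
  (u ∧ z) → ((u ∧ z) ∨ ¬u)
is always true.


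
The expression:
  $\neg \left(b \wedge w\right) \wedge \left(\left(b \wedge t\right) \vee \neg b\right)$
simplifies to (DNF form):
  $\left(t \wedge \neg w\right) \vee \neg b$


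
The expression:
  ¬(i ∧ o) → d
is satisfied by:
  {i: True, d: True, o: True}
  {i: True, d: True, o: False}
  {d: True, o: True, i: False}
  {d: True, o: False, i: False}
  {i: True, o: True, d: False}


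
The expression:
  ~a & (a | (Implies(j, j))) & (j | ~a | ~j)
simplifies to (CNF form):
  ~a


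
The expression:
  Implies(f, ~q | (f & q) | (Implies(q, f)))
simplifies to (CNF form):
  True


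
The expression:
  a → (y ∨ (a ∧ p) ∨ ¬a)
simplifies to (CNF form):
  p ∨ y ∨ ¬a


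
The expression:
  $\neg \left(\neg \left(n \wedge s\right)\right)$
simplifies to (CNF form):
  $n \wedge s$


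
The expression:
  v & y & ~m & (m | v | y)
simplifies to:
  v & y & ~m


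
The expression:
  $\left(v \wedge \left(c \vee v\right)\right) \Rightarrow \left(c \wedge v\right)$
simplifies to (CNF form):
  $c \vee \neg v$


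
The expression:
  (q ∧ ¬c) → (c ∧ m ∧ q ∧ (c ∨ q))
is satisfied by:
  {c: True, q: False}
  {q: False, c: False}
  {q: True, c: True}


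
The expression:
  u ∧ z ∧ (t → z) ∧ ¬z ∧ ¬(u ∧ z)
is never true.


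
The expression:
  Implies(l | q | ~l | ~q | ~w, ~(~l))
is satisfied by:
  {l: True}


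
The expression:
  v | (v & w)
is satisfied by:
  {v: True}


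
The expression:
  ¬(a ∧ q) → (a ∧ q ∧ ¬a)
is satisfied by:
  {a: True, q: True}


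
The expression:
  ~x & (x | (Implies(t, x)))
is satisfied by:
  {x: False, t: False}


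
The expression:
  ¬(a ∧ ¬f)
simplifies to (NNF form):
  f ∨ ¬a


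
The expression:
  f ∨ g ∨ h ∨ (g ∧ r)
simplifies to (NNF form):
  f ∨ g ∨ h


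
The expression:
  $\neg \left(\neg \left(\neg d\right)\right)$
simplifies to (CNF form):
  $\neg d$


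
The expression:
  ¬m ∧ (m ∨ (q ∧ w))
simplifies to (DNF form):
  q ∧ w ∧ ¬m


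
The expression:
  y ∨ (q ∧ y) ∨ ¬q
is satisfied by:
  {y: True, q: False}
  {q: False, y: False}
  {q: True, y: True}


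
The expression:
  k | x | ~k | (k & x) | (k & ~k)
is always true.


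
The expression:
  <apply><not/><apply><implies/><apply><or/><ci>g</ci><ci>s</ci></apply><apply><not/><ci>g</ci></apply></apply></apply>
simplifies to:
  <ci>g</ci>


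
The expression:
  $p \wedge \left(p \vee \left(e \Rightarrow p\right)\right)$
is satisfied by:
  {p: True}


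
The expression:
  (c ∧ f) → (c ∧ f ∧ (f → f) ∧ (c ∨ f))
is always true.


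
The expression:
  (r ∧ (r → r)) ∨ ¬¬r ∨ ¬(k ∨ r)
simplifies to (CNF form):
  r ∨ ¬k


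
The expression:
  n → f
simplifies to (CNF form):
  f ∨ ¬n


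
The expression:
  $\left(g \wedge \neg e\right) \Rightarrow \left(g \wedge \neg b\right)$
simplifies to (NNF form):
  $e \vee \neg b \vee \neg g$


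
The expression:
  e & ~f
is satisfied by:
  {e: True, f: False}


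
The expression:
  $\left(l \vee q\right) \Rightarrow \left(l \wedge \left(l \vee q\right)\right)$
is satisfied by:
  {l: True, q: False}
  {q: False, l: False}
  {q: True, l: True}


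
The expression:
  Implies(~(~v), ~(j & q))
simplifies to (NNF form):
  ~j | ~q | ~v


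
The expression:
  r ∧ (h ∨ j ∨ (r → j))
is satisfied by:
  {r: True, h: True, j: True}
  {r: True, h: True, j: False}
  {r: True, j: True, h: False}


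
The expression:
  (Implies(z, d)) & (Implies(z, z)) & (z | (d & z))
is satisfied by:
  {z: True, d: True}


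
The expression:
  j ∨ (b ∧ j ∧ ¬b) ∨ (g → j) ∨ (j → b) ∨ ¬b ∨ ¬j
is always true.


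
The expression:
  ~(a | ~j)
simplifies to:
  j & ~a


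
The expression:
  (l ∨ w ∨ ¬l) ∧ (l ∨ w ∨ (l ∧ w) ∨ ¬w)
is always true.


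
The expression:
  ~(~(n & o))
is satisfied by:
  {o: True, n: True}


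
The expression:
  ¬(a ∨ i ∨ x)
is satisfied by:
  {x: False, i: False, a: False}


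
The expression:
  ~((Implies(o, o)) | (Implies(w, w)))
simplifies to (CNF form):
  False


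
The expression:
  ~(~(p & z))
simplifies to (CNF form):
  p & z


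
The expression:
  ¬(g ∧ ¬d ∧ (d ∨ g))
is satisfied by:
  {d: True, g: False}
  {g: False, d: False}
  {g: True, d: True}


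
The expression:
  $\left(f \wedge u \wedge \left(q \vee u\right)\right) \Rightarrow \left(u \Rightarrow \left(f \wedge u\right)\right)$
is always true.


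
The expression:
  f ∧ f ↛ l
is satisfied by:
  {f: True, l: False}


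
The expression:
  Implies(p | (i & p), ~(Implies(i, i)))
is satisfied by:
  {p: False}


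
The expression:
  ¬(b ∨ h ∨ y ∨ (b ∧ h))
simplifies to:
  ¬b ∧ ¬h ∧ ¬y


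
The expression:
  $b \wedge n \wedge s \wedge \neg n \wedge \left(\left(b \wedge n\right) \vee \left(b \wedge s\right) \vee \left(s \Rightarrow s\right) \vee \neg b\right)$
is never true.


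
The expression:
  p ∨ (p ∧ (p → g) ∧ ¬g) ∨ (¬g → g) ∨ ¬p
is always true.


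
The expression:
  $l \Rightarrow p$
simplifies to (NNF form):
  $p \vee \neg l$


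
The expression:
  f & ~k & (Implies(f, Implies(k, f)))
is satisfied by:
  {f: True, k: False}


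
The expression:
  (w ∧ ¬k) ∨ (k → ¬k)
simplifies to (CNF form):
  ¬k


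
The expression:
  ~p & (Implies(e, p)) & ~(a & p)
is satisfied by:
  {e: False, p: False}


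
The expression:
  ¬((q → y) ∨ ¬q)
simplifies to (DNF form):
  q ∧ ¬y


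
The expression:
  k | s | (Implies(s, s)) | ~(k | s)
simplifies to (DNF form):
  True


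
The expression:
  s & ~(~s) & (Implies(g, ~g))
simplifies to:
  s & ~g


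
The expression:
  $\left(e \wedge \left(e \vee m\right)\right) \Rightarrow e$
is always true.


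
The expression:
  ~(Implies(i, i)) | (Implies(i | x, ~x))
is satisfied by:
  {x: False}


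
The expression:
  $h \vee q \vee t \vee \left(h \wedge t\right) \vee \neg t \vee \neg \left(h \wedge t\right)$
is always true.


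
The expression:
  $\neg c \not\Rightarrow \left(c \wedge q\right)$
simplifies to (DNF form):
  $\neg c$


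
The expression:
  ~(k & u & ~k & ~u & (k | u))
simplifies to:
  True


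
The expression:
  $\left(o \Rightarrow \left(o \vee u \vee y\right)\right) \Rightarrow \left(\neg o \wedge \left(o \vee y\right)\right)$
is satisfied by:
  {y: True, o: False}


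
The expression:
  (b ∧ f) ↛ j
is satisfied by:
  {b: True, f: True, j: False}


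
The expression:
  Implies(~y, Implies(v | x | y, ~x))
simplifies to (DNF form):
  y | ~x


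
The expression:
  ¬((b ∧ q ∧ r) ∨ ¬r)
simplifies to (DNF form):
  (r ∧ ¬b) ∨ (r ∧ ¬q)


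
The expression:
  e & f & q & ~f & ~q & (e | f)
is never true.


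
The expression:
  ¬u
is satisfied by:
  {u: False}


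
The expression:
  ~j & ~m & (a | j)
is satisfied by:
  {a: True, j: False, m: False}


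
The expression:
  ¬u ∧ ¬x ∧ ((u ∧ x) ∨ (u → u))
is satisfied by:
  {x: False, u: False}


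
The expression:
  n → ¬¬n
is always true.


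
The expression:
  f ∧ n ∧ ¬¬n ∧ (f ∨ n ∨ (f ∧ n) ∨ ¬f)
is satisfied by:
  {f: True, n: True}


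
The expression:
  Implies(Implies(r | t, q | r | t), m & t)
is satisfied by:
  {t: True, m: True}


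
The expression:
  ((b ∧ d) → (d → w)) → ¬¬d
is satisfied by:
  {d: True}


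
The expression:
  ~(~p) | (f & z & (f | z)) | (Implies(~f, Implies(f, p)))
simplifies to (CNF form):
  True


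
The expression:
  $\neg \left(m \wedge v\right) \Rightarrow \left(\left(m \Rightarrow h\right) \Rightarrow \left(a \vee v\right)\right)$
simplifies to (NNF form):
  $a \vee v \vee \left(m \wedge \neg h\right)$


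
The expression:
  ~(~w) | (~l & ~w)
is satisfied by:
  {w: True, l: False}
  {l: False, w: False}
  {l: True, w: True}


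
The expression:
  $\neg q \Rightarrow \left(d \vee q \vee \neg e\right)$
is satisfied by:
  {d: True, q: True, e: False}
  {d: True, e: False, q: False}
  {q: True, e: False, d: False}
  {q: False, e: False, d: False}
  {d: True, q: True, e: True}
  {d: True, e: True, q: False}
  {q: True, e: True, d: False}


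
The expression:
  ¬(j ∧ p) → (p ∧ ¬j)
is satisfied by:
  {p: True}


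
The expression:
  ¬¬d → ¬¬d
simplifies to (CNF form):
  True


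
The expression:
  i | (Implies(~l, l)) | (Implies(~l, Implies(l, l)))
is always true.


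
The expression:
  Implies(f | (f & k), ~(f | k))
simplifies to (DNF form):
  ~f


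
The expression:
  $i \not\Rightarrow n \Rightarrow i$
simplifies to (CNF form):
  $\text{True}$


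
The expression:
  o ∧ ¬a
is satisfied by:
  {o: True, a: False}


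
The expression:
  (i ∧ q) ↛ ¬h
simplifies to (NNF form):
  h ∧ i ∧ q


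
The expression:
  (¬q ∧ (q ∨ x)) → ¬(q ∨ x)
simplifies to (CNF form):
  q ∨ ¬x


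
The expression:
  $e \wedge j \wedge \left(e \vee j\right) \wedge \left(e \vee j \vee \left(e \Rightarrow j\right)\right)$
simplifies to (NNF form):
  $e \wedge j$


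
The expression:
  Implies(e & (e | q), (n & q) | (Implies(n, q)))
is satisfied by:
  {q: True, e: False, n: False}
  {e: False, n: False, q: False}
  {n: True, q: True, e: False}
  {n: True, e: False, q: False}
  {q: True, e: True, n: False}
  {e: True, q: False, n: False}
  {n: True, e: True, q: True}


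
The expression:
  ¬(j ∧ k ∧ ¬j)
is always true.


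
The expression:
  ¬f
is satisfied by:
  {f: False}


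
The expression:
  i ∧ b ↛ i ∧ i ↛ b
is never true.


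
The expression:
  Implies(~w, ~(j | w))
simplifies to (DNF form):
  w | ~j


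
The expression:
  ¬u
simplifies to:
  ¬u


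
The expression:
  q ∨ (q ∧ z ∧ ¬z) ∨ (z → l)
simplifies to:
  l ∨ q ∨ ¬z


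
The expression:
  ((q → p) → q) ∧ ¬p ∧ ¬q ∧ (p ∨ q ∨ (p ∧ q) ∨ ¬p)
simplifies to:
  False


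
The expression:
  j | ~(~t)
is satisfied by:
  {t: True, j: True}
  {t: True, j: False}
  {j: True, t: False}


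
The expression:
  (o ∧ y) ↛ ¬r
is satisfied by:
  {r: True, o: True, y: True}


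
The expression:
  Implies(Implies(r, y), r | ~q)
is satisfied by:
  {r: True, q: False}
  {q: False, r: False}
  {q: True, r: True}


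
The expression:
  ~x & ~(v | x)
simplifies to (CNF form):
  ~v & ~x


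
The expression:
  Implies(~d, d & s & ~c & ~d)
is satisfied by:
  {d: True}


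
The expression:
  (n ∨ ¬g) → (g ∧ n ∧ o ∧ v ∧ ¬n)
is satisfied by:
  {g: True, n: False}


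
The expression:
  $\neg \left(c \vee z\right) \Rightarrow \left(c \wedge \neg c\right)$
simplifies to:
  $c \vee z$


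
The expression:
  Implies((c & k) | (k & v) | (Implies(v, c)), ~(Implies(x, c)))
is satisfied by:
  {x: True, v: True, k: False, c: False}
  {x: True, v: False, k: False, c: False}
  {x: True, k: True, v: True, c: False}
  {x: True, k: True, v: False, c: False}
  {v: True, x: False, k: False, c: False}


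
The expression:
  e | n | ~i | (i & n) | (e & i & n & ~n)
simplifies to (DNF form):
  e | n | ~i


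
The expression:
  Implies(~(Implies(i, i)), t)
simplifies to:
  True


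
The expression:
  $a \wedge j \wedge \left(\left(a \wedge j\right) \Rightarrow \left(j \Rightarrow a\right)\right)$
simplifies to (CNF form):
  $a \wedge j$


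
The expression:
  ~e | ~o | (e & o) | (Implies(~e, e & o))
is always true.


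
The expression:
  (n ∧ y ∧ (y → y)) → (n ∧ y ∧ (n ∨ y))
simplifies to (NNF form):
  True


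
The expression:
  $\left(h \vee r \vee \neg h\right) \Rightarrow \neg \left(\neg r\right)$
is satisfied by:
  {r: True}


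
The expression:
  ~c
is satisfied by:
  {c: False}


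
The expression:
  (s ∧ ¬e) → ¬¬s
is always true.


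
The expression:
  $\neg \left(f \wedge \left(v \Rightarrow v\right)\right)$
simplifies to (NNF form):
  $\neg f$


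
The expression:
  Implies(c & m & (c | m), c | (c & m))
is always true.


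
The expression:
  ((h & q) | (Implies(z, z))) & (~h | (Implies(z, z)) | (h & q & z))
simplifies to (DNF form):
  True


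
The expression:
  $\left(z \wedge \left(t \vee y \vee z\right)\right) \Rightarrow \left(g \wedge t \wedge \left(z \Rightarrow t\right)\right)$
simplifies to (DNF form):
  $\left(g \wedge t\right) \vee \neg z$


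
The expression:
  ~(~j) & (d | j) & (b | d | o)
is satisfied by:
  {j: True, b: True, d: True, o: True}
  {j: True, b: True, d: True, o: False}
  {j: True, b: True, o: True, d: False}
  {j: True, b: True, o: False, d: False}
  {j: True, d: True, o: True, b: False}
  {j: True, d: True, o: False, b: False}
  {j: True, d: False, o: True, b: False}


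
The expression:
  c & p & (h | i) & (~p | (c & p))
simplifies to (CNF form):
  c & p & (h | i)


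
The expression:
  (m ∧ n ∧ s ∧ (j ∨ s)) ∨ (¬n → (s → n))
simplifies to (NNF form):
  n ∨ ¬s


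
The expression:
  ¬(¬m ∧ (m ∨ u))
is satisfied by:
  {m: True, u: False}
  {u: False, m: False}
  {u: True, m: True}


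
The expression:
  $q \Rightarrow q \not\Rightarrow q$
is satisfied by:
  {q: False}


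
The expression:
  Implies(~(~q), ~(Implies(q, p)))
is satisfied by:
  {p: False, q: False}
  {q: True, p: False}
  {p: True, q: False}


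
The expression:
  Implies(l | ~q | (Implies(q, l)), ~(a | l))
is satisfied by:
  {q: True, l: False, a: False}
  {q: False, l: False, a: False}
  {a: True, q: True, l: False}


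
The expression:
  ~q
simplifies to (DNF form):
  ~q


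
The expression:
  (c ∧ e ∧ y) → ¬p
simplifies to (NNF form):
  ¬c ∨ ¬e ∨ ¬p ∨ ¬y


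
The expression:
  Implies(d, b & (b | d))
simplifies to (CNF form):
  b | ~d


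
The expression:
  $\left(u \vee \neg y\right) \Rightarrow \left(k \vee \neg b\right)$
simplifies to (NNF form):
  $k \vee \left(y \wedge \neg u\right) \vee \neg b$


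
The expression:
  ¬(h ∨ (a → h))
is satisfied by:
  {a: True, h: False}
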